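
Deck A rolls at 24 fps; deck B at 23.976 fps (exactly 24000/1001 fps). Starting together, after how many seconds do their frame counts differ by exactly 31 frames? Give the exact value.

31031/24 seconds

The gap grows by |24000/1001 − 24| = 24/1001 frames per second.
Time for a 31-frame gap: 31 ÷ (24/1001) = 31031/24 s.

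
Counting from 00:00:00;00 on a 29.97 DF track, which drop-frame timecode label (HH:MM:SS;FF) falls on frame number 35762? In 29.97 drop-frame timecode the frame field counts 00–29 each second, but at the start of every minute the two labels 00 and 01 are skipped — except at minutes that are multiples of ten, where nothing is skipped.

Ten DF minutes hold 17982 frames, so frame 35762 lies in block 1 (frames 17982–35963) with 17780 frames into that block.
The block's first minute is 1800 frames and the rest 1798 each; 17780 frames reaches minute 9, so 1 × 18 + 9 × 2 = 36 labels have been skipped so far.
Adding those back, label number 35762 + 36 = 35798 at 30 labels/s is 1193 s + 8 f = 0 h 19 min 53 s frame 8, i.e. 00:19:53;08.

00:19:53;08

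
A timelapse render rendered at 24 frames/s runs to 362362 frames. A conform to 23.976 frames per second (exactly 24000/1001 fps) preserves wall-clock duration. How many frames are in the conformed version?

Target frames = source frames × (target rate / source rate) = 362362 × (24000/1001)/(24) = 362362 × 1000/1001 = 362000.

362000 frames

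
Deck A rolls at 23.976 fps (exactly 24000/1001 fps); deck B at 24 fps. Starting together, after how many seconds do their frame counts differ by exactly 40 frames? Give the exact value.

5005/3 seconds

The gap grows by |24 − 24000/1001| = 24/1001 frames per second.
Time for a 40-frame gap: 40 ÷ (24/1001) = 5005/3 s.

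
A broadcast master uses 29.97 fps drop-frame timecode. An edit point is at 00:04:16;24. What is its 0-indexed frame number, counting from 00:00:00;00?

Complete 10-minute blocks: 0, each 17982 frames → 0.
Remaining 4 whole minutes in the current block: 1800 + 3 × 1798 = 7194 frames.
Within the current minute: 16 × 30 + 24 − 2 = 502 (labels ;00/;01 skipped at this minute). Total = 0 + 7194 + 502 = 7696.

7696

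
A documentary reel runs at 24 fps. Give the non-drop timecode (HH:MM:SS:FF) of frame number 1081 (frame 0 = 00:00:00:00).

1081 ÷ 24 = 45 full seconds, remainder 1 frame.
45 s = 0 h 0 min 45 s.
Timecode: 00:00:45:01.

00:00:45:01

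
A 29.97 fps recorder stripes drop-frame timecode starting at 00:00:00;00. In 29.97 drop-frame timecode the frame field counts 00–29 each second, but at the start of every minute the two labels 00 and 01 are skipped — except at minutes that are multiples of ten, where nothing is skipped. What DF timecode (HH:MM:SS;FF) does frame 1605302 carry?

Each 10-minute DF block holds 10 × 60 × 30 − 9 × 2 = 17982 frames. 1605302 ÷ 17982 → 89 full blocks, remainder 4904.
Within the partial block the first minute is 1800 frames and each further minute 1798, so 2 further minute boundaries passed. Total skipped labels = 18 × 89 + 2 × 2 = 1606.
Non-drop label index = 1605302 + 1606 = 1606908; at 30 labels/s that is 14:52:43:18, i.e. DF 14:52:43;18.

14:52:43;18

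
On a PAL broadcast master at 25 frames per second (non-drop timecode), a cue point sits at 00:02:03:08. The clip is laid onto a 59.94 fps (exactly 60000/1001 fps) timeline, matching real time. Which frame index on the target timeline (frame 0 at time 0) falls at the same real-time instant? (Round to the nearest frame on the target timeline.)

frame 7392

Source frame index: (0×3600 + 2×60 + 3) × 25 + 8 = 3083.
Real time: 3083 / (25) = 3083/25 s.
Target frame: (3083/25) × (60000/1001) = 7399200/1001 ≈ 7391.808 → 7392.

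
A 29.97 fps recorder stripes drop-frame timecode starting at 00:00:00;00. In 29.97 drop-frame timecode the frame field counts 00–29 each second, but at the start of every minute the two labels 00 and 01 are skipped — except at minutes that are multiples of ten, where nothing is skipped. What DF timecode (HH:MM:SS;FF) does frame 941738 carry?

Each 10-minute DF block holds 10 × 60 × 30 − 9 × 2 = 17982 frames. 941738 ÷ 17982 → 52 full blocks, remainder 6674.
Within the partial block the first minute is 1800 frames and each further minute 1798, so 3 further minute boundaries passed. Total skipped labels = 18 × 52 + 2 × 3 = 942.
Non-drop label index = 941738 + 942 = 942680; at 30 labels/s that is 08:43:42:20, i.e. DF 08:43:42;20.

08:43:42;20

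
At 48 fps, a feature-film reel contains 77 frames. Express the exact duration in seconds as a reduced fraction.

77/48 seconds

Running time = 77 ÷ (48) = 77 × 1/48 = 77/48 s.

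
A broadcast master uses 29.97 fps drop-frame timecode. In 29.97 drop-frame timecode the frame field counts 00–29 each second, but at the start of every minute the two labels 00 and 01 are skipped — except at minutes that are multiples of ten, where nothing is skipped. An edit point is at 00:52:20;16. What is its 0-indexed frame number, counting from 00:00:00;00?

94122

Complete 10-minute blocks: 5, each 17982 frames → 89910.
Remaining 2 whole minutes in the current block: 1800 + 1 × 1798 = 3598 frames.
Within the current minute: 20 × 30 + 16 − 2 = 614 (labels ;00/;01 skipped at this minute). Total = 89910 + 3598 + 614 = 94122.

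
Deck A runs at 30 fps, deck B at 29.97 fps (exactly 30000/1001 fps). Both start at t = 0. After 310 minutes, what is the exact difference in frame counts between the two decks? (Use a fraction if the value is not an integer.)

558000/1001 frames

310 min = 18600 s.
A emits 30 × 18600 = 558000 frames; B emits 30000/1001 × 18600 = 558000000/1001.
Difference = 558000/1001 frames (≈ 557.4426); B is behind A.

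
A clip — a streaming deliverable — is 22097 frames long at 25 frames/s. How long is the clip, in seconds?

Running time = 22097 / (25) = 883.88 s.

883.88 seconds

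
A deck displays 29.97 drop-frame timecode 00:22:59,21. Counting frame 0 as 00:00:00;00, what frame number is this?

As if non-drop at 30 labels/s: (0 × 3600 + 22 × 60 + 59) × 30 + 21 = 41391.
Minute boundaries passed: 22; those not divisible by 10: 22 − 2 = 20; dropped labels = 2 × 20 = 40.
Actual frame index = 41391 − 40 = 41351.

41351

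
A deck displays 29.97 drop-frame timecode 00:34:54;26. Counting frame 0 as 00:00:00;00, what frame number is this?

62784

As if non-drop at 30 labels/s: (0 × 3600 + 34 × 60 + 54) × 30 + 26 = 62846.
Minute boundaries passed: 34; those not divisible by 10: 34 − 3 = 31; dropped labels = 2 × 31 = 62.
Actual frame index = 62846 − 62 = 62784.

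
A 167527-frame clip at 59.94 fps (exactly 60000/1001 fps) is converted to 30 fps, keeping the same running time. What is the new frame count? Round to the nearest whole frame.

Frames at target rate = 167527 × (30) / (60000/1001) = 167694527/2000 ≈ 83847.264.
Nearest whole frame: 83847.

83847 frames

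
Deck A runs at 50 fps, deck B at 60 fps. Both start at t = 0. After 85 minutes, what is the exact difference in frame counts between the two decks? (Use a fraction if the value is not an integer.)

85 min = 5100 s.
A emits 50 × 5100 = 255000 frames; B emits 60 × 5100 = 306000.
Difference = 51000 frames; B is ahead of A.

51000 frames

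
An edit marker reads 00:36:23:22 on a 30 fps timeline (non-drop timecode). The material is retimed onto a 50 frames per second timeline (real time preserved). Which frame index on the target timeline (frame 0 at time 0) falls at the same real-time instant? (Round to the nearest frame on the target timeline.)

frame 109187

Source frame index: (0×3600 + 36×60 + 23) × 30 + 22 = 65512.
Real time: 65512 / (30) = 32756/15 s.
Target frame: (32756/15) × (50) = 327560/3 ≈ 109186.667 → 109187.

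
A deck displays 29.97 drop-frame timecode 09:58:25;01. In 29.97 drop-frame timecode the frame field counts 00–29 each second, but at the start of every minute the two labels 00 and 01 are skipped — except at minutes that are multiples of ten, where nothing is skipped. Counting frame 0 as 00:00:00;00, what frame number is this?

Complete 10-minute blocks: 59, each 17982 frames → 1060938.
Remaining 8 whole minutes in the current block: 1800 + 7 × 1798 = 14386 frames.
Within the current minute: 25 × 30 + 1 − 2 = 749 (labels ;00/;01 skipped at this minute). Total = 1060938 + 14386 + 749 = 1076073.

1076073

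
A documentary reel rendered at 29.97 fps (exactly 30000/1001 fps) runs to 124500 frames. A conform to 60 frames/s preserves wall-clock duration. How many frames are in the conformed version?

249249 frames

Target frames = source frames × (target rate / source rate) = 124500 × (60)/(30000/1001) = 124500 × 1001/500 = 249249.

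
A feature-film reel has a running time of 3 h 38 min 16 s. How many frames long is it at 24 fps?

314304 frames

3 h 38 min 16 s = 13096 s.
Frames = 13096 × 24 = 314304.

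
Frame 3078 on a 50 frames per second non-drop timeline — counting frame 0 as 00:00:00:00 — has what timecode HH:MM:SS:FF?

00:01:01:28

3078 ÷ 50 = 61 full seconds, remainder 28 frames.
61 s = 0 h 1 min 1 s.
Timecode: 00:01:01:28.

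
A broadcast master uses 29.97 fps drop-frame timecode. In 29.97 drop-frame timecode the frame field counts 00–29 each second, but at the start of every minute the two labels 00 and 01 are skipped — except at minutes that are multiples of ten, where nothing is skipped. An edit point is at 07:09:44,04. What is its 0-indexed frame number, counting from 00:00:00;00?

772750

As if non-drop at 30 labels/s: (7 × 3600 + 9 × 60 + 44) × 30 + 4 = 773524.
Minute boundaries passed: 429; those not divisible by 10: 429 − 42 = 387; dropped labels = 2 × 387 = 774.
Actual frame index = 773524 − 774 = 772750.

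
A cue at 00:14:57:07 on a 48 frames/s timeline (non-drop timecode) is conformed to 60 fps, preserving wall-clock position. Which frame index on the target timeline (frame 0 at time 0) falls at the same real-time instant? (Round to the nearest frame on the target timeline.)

Source frame index: (0×3600 + 14×60 + 57) × 48 + 7 = 43063.
Real time: 43063 / (48) = 43063/48 s.
Target frame: (43063/48) × (60) = 215315/4 ≈ 53828.750 → 53829.

frame 53829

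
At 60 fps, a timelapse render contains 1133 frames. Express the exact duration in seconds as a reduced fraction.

Running time = 1133 ÷ (60) = 1133 × 1/60 = 1133/60 s.

1133/60 seconds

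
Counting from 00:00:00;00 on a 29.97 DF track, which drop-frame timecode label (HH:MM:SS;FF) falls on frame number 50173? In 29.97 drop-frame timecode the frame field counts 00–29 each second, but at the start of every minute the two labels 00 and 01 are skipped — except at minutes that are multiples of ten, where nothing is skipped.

00:27:54;03

Each 10-minute DF block holds 10 × 60 × 30 − 9 × 2 = 17982 frames. 50173 ÷ 17982 → 2 full blocks, remainder 14209.
Within the partial block the first minute is 1800 frames and each further minute 1798, so 7 further minute boundaries passed. Total skipped labels = 18 × 2 + 2 × 7 = 50.
Non-drop label index = 50173 + 50 = 50223; at 30 labels/s that is 00:27:54:03, i.e. DF 00:27:54;03.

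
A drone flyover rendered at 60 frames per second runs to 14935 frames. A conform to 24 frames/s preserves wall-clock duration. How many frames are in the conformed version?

5974 frames

Frames at target rate = 14935 × (24) / (60) = 5974.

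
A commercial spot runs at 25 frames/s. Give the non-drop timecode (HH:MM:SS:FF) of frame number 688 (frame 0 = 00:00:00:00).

688 ÷ 25 = 27 full seconds, remainder 13 frames.
27 s = 0 h 0 min 27 s.
Timecode: 00:00:27:13.

00:00:27:13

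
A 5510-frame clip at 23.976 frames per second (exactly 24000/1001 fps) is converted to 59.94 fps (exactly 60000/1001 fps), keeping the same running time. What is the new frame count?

Frames at target rate = 5510 × (60000/1001) / (24000/1001) = 13775.

13775 frames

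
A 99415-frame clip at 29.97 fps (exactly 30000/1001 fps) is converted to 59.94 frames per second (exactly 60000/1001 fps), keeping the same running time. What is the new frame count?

198830 frames

Frames at target rate = 99415 × (60000/1001) / (30000/1001) = 198830.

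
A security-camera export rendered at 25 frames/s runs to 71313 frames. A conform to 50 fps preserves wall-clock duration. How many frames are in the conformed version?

Frames at target rate = 71313 × (50) / (25) = 142626.

142626 frames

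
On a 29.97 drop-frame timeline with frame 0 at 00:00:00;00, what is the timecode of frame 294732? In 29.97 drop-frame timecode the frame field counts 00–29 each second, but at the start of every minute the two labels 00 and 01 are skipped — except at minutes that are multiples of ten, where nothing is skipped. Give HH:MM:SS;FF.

Ten DF minutes hold 17982 frames, so frame 294732 lies in block 16 (frames 287712–305693) with 7020 frames into that block.
The block's first minute is 1800 frames and the rest 1798 each; 7020 frames reaches minute 3, so 16 × 18 + 3 × 2 = 294 labels have been skipped so far.
Adding those back, label number 294732 + 294 = 295026 at 30 labels/s is 9834 s + 6 f = 2 h 43 min 54 s frame 6, i.e. 02:43:54;06.

02:43:54;06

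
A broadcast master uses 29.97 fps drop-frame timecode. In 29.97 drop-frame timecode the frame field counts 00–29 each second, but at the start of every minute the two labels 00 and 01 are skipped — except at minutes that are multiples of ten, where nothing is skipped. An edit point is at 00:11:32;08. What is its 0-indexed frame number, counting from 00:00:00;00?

20748

Complete 10-minute blocks: 1, each 17982 frames → 17982.
Remaining 1 whole minute in the current block: 1800 + 0 × 1798 = 1800 frames.
Within the current minute: 32 × 30 + 8 − 2 = 966 (labels ;00/;01 skipped at this minute). Total = 17982 + 1800 + 966 = 20748.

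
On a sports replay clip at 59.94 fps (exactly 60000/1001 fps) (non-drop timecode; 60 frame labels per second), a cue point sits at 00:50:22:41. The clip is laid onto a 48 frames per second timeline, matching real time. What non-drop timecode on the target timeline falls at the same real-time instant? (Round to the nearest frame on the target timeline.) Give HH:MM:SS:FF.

00:50:25:34

Source frame index: (0×3600 + 50×60 + 22) × 60 + 41 = 181361.
Real time: 181361 / (60000/1001) = 181542361/60000 s.
Target frame: (181542361/60000) × (48) = 181542361/1250 ≈ 145233.889 → 145234.
At 48 labels/s: frame 145234 → 00:50:25:34.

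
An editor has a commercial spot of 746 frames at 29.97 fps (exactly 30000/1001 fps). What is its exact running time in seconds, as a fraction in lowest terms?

373373/15000 seconds

Running time = 746 ÷ (30000/1001) = 746 × 1001/30000 = 373373/15000 s.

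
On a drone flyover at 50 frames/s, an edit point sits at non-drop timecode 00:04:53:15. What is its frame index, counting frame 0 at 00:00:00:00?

14665

Total seconds to the label: (0 × 3600 + 4 × 60 + 53) = 293.
Frame index = 293 × 50 + 15 = 14665.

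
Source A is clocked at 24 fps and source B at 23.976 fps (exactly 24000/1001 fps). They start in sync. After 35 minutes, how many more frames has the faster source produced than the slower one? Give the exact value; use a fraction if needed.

7200/143 frames

35 min = 2100 s.
A emits 24 × 2100 = 50400 frames; B emits 24000/1001 × 2100 = 7200000/143.
Difference = 7200/143 frames (≈ 50.3497); B is behind A.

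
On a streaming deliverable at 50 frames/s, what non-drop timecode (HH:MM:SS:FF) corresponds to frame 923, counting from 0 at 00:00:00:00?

923 ÷ 50 = 18 full seconds, remainder 23 frames.
18 s = 0 h 0 min 18 s.
Timecode: 00:00:18:23.

00:00:18:23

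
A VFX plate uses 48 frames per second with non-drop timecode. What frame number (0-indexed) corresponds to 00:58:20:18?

168018

Total seconds to the label: (0 × 3600 + 58 × 60 + 20) = 3500.
Frame index = 3500 × 48 + 18 = 168018.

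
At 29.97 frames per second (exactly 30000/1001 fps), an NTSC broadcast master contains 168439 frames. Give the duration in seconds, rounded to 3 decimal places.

Running time = 168439 × 1001/30000 = 168607439/30000 s ≈ 5620.248 s.

5620.248 seconds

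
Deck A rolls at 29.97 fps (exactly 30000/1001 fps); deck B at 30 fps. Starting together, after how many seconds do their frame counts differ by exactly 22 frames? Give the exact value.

The gap grows by |30 − 30000/1001| = 30/1001 frames per second.
Time for a 22-frame gap: 22 ÷ (30/1001) = 11011/15 s.

11011/15 seconds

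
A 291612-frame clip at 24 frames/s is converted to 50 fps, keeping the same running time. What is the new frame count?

607525 frames

Target frames = source frames × (target rate / source rate) = 291612 × (50)/(24) = 291612 × 25/12 = 607525.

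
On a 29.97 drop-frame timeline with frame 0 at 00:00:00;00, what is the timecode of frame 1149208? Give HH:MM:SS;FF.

10:39:05;10

Each 10-minute DF block holds 10 × 60 × 30 − 9 × 2 = 17982 frames. 1149208 ÷ 17982 → 63 full blocks, remainder 16342.
Within the partial block the first minute is 1800 frames and each further minute 1798, so 9 further minute boundaries passed. Total skipped labels = 18 × 63 + 2 × 9 = 1152.
Non-drop label index = 1149208 + 1152 = 1150360; at 30 labels/s that is 10:39:05:10, i.e. DF 10:39:05;10.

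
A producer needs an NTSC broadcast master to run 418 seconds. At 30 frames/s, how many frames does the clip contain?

Frames = 418 × 30 = 12540.

12540 frames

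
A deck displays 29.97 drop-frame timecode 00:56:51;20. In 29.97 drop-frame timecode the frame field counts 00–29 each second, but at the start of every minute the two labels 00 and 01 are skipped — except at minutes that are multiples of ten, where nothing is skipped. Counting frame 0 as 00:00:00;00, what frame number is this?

Complete 10-minute blocks: 5, each 17982 frames → 89910.
Remaining 6 whole minutes in the current block: 1800 + 5 × 1798 = 10790 frames.
Within the current minute: 51 × 30 + 20 − 2 = 1548 (labels ;00/;01 skipped at this minute). Total = 89910 + 10790 + 1548 = 102248.

102248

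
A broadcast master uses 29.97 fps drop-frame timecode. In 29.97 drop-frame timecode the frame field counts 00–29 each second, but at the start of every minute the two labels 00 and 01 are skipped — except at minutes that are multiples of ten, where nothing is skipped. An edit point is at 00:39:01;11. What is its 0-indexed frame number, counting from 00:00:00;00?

70169

As if non-drop at 30 labels/s: (0 × 3600 + 39 × 60 + 1) × 30 + 11 = 70241.
Minute boundaries passed: 39; those not divisible by 10: 39 − 3 = 36; dropped labels = 2 × 36 = 72.
Actual frame index = 70241 − 72 = 70169.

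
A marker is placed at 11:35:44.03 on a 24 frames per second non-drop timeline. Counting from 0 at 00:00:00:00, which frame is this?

Total seconds to the label: (11 × 3600 + 35 × 60 + 44) = 41744.
Frame index = 41744 × 24 + 3 = 1001859.

frame 1001859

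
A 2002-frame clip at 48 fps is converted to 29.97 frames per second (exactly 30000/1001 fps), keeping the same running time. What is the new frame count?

Target frames = source frames × (target rate / source rate) = 2002 × (30000/1001)/(48) = 2002 × 625/1001 = 1250.

1250 frames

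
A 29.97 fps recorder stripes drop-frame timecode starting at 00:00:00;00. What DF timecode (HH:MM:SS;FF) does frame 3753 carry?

00:02:05;07

Ten DF minutes hold 17982 frames, so frame 3753 lies in block 0 (frames 0–17981) with 3753 frames into that block.
The block's first minute is 1800 frames and the rest 1798 each; 3753 frames reaches minute 2, so 0 × 18 + 2 × 2 = 4 labels have been skipped so far.
Adding those back, label number 3753 + 4 = 3757 at 30 labels/s is 125 s + 7 f = 0 h 2 min 5 s frame 7, i.e. 00:02:05;07.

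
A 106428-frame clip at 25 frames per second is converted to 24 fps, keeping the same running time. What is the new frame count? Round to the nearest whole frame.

Frames at target rate = 106428 × (24) / (25) = 2554272/25 ≈ 102170.880.
Nearest whole frame: 102171.

102171 frames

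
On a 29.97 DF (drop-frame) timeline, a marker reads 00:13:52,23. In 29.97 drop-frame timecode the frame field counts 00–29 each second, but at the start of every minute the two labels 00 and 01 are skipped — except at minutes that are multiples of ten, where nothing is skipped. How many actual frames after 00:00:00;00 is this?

As if non-drop at 30 labels/s: (0 × 3600 + 13 × 60 + 52) × 30 + 23 = 24983.
Minute boundaries passed: 13; those not divisible by 10: 13 − 1 = 12; dropped labels = 2 × 12 = 24.
Actual frame index = 24983 − 24 = 24959.

24959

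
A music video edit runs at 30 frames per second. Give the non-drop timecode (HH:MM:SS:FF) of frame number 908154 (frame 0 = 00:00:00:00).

08:24:31:24

908154 ÷ 30 = 30271 full seconds, remainder 24 frames.
30271 s = 8 h 24 min 31 s.
Timecode: 08:24:31:24.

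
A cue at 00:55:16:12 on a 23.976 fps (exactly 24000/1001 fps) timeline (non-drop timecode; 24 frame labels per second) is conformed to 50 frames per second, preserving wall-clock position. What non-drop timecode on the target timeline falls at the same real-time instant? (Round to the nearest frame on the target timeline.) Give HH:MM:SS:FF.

00:55:19:41

Source frame index: (0×3600 + 55×60 + 16) × 24 + 12 = 79596.
Real time: 79596 / (24000/1001) = 6639633/2000 s.
Target frame: (6639633/2000) × (50) = 6639633/40 ≈ 165990.825 → 165991.
At 50 labels/s: frame 165991 → 00:55:19:41.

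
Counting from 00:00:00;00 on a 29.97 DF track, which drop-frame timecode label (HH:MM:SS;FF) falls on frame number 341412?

03:09:51;24

Each 10-minute DF block holds 10 × 60 × 30 − 9 × 2 = 17982 frames. 341412 ÷ 17982 → 18 full blocks, remainder 17736.
Within the partial block the first minute is 1800 frames and each further minute 1798, so 9 further minute boundaries passed. Total skipped labels = 18 × 18 + 2 × 9 = 342.
Non-drop label index = 341412 + 342 = 341754; at 30 labels/s that is 03:09:51:24, i.e. DF 03:09:51;24.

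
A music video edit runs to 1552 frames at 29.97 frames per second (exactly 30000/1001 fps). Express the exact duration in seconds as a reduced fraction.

97097/1875 seconds

Running time = 1552 ÷ (30000/1001) = 1552 × 1001/30000 = 97097/1875 s.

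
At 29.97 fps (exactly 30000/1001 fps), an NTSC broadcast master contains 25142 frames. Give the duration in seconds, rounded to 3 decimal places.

838.905 seconds

Running time = 25142 × 1001/30000 = 12583571/15000 s ≈ 838.905 s.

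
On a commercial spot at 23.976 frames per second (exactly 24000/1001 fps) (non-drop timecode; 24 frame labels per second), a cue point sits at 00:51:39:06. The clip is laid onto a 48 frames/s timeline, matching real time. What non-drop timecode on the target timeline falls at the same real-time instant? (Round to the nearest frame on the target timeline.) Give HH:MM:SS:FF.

00:51:42:17

Source frame index: (0×3600 + 51×60 + 39) × 24 + 6 = 74382.
Real time: 74382 / (24000/1001) = 12409397/4000 s.
Target frame: (12409397/4000) × (48) = 37228191/250 ≈ 148912.764 → 148913.
At 48 labels/s: frame 148913 → 00:51:42:17.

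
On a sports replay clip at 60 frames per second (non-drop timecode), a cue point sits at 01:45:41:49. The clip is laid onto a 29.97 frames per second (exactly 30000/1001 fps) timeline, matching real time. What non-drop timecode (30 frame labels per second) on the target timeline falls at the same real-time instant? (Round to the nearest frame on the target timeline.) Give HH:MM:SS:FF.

Source frame index: (1×3600 + 45×60 + 41) × 60 + 49 = 380509.
Real time: 380509 / (60) = 380509/60 s.
Target frame: (380509/60) × (30000/1001) = 190254500/1001 ≈ 190064.436 → 190064.
At 30 labels/s: frame 190064 → 01:45:35:14.

01:45:35:14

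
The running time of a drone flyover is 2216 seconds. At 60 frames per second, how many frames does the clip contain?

132960 frames

Frames = 2216 × 60 = 132960.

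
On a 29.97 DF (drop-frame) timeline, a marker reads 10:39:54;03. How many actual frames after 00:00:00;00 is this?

1150671

As if non-drop at 30 labels/s: (10 × 3600 + 39 × 60 + 54) × 30 + 3 = 1151823.
Minute boundaries passed: 639; those not divisible by 10: 639 − 63 = 576; dropped labels = 2 × 576 = 1152.
Actual frame index = 1151823 − 1152 = 1150671.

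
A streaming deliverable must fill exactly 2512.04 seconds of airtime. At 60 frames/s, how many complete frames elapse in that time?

150722 frames

Frames = 2512.04 × 60 = 753612/5 ≈ 150722.4000.
Complete frames: 150722.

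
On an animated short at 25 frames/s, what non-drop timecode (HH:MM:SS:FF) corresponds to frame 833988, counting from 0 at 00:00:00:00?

09:15:59:13

833988 ÷ 25 = 33359 full seconds, remainder 13 frames.
33359 s = 9 h 15 min 59 s.
Timecode: 09:15:59:13.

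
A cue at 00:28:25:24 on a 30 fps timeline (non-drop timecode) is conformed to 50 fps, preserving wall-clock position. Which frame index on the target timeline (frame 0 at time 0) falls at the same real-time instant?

frame 85290

Source frame index: (0×3600 + 28×60 + 25) × 30 + 24 = 51174.
Real time: 51174 / (30) = 8529/5 s.
Target frame: (8529/5) × (50) = 85290.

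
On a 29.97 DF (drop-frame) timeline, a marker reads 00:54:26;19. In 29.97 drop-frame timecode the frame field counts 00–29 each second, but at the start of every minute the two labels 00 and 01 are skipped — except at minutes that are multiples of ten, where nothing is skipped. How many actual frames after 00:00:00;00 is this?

97901

Complete 10-minute blocks: 5, each 17982 frames → 89910.
Remaining 4 whole minutes in the current block: 1800 + 3 × 1798 = 7194 frames.
Within the current minute: 26 × 30 + 19 − 2 = 797 (labels ;00/;01 skipped at this minute). Total = 89910 + 7194 + 797 = 97901.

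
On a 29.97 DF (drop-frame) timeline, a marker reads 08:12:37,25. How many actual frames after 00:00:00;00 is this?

As if non-drop at 30 labels/s: (8 × 3600 + 12 × 60 + 37) × 30 + 25 = 886735.
Minute boundaries passed: 492; those not divisible by 10: 492 − 49 = 443; dropped labels = 2 × 443 = 886.
Actual frame index = 886735 − 886 = 885849.

885849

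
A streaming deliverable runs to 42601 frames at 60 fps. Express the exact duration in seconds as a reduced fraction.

42601/60 seconds

Running time = 42601 ÷ (60) = 42601 × 1/60 = 42601/60 s.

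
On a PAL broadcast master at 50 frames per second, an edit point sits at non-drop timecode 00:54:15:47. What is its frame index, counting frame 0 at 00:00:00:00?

Total seconds to the label: (0 × 3600 + 54 × 60 + 15) = 3255.
Frame index = 3255 × 50 + 47 = 162797.

162797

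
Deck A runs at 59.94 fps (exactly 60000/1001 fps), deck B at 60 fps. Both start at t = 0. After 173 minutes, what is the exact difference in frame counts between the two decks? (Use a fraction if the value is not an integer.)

622800/1001 frames

173 min = 10380 s.
A emits 60000/1001 × 10380 = 622800000/1001 frames; B emits 60 × 10380 = 622800.
Difference = 622800/1001 frames (≈ 622.1778); B is ahead of A.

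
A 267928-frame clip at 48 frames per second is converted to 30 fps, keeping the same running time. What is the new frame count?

Target frames = source frames × (target rate / source rate) = 267928 × (30)/(48) = 267928 × 5/8 = 167455.

167455 frames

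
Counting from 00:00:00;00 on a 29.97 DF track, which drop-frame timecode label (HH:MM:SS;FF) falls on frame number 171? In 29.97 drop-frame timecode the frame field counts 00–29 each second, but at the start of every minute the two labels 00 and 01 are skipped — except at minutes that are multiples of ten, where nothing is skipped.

Ten DF minutes hold 17982 frames, so frame 171 lies in block 0 (frames 0–17981) with 171 frames into that block.
The block's first minute is 1800 frames and the rest 1798 each; 171 frames reaches minute 0, so 0 × 18 + 0 × 2 = 0 labels have been skipped so far.
Adding those back, label number 171 + 0 = 171 at 30 labels/s is 5 s + 21 f = 0 h 0 min 5 s frame 21, i.e. 00:00:05;21.

00:00:05;21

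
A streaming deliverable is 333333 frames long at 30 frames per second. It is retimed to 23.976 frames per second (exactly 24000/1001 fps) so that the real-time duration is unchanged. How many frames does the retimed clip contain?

Target frames = source frames × (target rate / source rate) = 333333 × (24000/1001)/(30) = 333333 × 800/1001 = 266400.

266400 frames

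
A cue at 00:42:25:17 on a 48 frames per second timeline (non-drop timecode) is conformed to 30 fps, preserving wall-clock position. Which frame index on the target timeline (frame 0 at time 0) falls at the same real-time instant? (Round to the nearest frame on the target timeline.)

frame 76361

Source frame index: (0×3600 + 42×60 + 25) × 48 + 17 = 122177.
Real time: 122177 / (48) = 122177/48 s.
Target frame: (122177/48) × (30) = 610885/8 ≈ 76360.625 → 76361.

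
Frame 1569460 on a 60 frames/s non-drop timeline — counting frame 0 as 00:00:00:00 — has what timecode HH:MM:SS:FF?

1569460 ÷ 60 = 26157 full seconds, remainder 40 frames.
26157 s = 7 h 15 min 57 s.
Timecode: 07:15:57:40.

07:15:57:40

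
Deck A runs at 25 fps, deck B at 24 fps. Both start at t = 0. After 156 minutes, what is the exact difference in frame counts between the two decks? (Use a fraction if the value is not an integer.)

9360 frames

156 min = 9360 s.
A emits 25 × 9360 = 234000 frames; B emits 24 × 9360 = 224640.
Difference = 9360 frames; B is behind A.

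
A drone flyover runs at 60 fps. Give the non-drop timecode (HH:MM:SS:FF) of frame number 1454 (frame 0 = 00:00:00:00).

1454 ÷ 60 = 24 full seconds, remainder 14 frames.
24 s = 0 h 0 min 24 s.
Timecode: 00:00:24:14.

00:00:24:14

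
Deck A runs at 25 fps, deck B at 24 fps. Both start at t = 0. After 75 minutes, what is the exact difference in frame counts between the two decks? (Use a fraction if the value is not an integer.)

4500 frames

75 min = 4500 s.
A emits 25 × 4500 = 112500 frames; B emits 24 × 4500 = 108000.
Difference = 4500 frames; B is behind A.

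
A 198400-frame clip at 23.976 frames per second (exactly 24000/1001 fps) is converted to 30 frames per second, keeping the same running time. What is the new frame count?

248248 frames

Target frames = source frames × (target rate / source rate) = 198400 × (30)/(24000/1001) = 198400 × 1001/800 = 248248.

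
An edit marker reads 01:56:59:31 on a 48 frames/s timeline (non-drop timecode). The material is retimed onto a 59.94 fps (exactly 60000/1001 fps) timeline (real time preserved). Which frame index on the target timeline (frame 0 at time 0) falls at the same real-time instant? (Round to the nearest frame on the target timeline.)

Source frame index: (1×3600 + 56×60 + 59) × 48 + 31 = 336943.
Real time: 336943 / (48) = 336943/48 s.
Target frame: (336943/48) × (60000/1001) = 421178750/1001 ≈ 420757.992 → 420758.

frame 420758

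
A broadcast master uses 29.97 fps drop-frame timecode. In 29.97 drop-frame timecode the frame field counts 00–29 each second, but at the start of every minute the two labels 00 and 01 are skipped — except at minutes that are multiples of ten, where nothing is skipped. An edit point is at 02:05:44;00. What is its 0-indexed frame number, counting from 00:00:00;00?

As if non-drop at 30 labels/s: (2 × 3600 + 5 × 60 + 44) × 30 + 0 = 226320.
Minute boundaries passed: 125; those not divisible by 10: 125 − 12 = 113; dropped labels = 2 × 113 = 226.
Actual frame index = 226320 − 226 = 226094.

226094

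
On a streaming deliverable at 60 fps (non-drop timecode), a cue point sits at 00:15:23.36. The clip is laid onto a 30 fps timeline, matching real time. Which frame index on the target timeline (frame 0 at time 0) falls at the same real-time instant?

Source frame index: (0×3600 + 15×60 + 23) × 60 + 36 = 55416.
Real time: 55416 / (60) = 4618/5 s.
Target frame: (4618/5) × (30) = 27708.

frame 27708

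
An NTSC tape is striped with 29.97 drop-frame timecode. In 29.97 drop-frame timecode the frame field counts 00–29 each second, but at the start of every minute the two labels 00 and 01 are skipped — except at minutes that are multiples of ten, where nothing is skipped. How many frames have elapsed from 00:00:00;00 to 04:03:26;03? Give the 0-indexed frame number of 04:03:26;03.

437745

As if non-drop at 30 labels/s: (4 × 3600 + 3 × 60 + 26) × 30 + 3 = 438183.
Minute boundaries passed: 243; those not divisible by 10: 243 − 24 = 219; dropped labels = 2 × 219 = 438.
Actual frame index = 438183 − 438 = 437745.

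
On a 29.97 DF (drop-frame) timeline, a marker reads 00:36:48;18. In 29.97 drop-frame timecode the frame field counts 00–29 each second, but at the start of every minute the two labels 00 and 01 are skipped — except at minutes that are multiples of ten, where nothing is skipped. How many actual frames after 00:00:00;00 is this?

Complete 10-minute blocks: 3, each 17982 frames → 53946.
Remaining 6 whole minutes in the current block: 1800 + 5 × 1798 = 10790 frames.
Within the current minute: 48 × 30 + 18 − 2 = 1456 (labels ;00/;01 skipped at this minute). Total = 53946 + 10790 + 1456 = 66192.

66192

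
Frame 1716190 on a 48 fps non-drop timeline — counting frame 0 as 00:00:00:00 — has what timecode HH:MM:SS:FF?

1716190 ÷ 48 = 35753 full seconds, remainder 46 frames.
35753 s = 9 h 55 min 53 s.
Timecode: 09:55:53:46.

09:55:53:46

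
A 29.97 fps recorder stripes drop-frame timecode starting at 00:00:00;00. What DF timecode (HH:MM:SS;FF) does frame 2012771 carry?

18:39:19;17

Ten DF minutes hold 17982 frames, so frame 2012771 lies in block 111 (frames 1996002–2013983) with 16769 frames into that block.
The block's first minute is 1800 frames and the rest 1798 each; 16769 frames reaches minute 9, so 111 × 18 + 9 × 2 = 2016 labels have been skipped so far.
Adding those back, label number 2012771 + 2016 = 2014787 at 30 labels/s is 67159 s + 17 f = 18 h 39 min 19 s frame 17, i.e. 18:39:19;17.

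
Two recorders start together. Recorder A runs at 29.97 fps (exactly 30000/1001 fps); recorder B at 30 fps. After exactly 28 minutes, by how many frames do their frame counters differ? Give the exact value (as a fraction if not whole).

7200/143 frames

28 min = 1680 s.
A emits 30000/1001 × 1680 = 7200000/143 frames; B emits 30 × 1680 = 50400.
Difference = 7200/143 frames (≈ 50.3497); B is ahead of A.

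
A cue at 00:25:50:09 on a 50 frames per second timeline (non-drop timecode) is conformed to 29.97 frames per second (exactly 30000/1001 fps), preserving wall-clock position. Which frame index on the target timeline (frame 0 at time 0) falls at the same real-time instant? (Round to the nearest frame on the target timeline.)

frame 46459

Source frame index: (0×3600 + 25×60 + 50) × 50 + 9 = 77509.
Real time: 77509 / (50) = 77509/50 s.
Target frame: (77509/50) × (30000/1001) = 46505400/1001 ≈ 46458.941 → 46459.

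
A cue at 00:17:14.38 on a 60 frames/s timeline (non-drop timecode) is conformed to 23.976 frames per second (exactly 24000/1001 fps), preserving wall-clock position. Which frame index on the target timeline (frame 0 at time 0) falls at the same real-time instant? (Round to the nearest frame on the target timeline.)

frame 24806

Source frame index: (0×3600 + 17×60 + 14) × 60 + 38 = 62078.
Real time: 62078 / (60) = 31039/30 s.
Target frame: (31039/30) × (24000/1001) = 24831200/1001 ≈ 24806.394 → 24806.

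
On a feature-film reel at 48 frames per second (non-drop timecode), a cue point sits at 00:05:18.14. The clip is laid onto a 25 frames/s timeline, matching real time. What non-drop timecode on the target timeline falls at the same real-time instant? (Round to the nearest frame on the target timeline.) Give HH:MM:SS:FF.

Source frame index: (0×3600 + 5×60 + 18) × 48 + 14 = 15278.
Real time: 15278 / (48) = 7639/24 s.
Target frame: (7639/24) × (25) = 190975/24 ≈ 7957.292 → 7957.
At 25 labels/s: frame 7957 → 00:05:18:07.

00:05:18:07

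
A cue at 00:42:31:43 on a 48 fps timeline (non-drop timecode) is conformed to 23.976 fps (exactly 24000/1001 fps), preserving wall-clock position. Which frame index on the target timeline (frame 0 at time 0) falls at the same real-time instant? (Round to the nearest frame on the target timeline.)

Source frame index: (0×3600 + 42×60 + 31) × 48 + 43 = 122491.
Real time: 122491 / (48) = 122491/48 s.
Target frame: (122491/48) × (24000/1001) = 61245500/1001 ≈ 61184.316 → 61184.

frame 61184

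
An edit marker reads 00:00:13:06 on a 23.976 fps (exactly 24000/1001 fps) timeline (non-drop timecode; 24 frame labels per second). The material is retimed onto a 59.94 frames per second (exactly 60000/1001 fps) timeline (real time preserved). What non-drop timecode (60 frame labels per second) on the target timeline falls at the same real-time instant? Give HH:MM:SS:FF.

Source frame index: (0×3600 + 0×60 + 13) × 24 + 6 = 318.
Real time: 318 / (24000/1001) = 53053/4000 s.
Target frame: (53053/4000) × (60000/1001) = 795.
At 60 labels/s: frame 795 → 00:00:13:15.

00:00:13:15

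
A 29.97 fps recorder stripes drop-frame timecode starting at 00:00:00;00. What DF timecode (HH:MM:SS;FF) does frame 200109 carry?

01:51:16;29

Ten DF minutes hold 17982 frames, so frame 200109 lies in block 11 (frames 197802–215783) with 2307 frames into that block.
The block's first minute is 1800 frames and the rest 1798 each; 2307 frames reaches minute 1, so 11 × 18 + 1 × 2 = 200 labels have been skipped so far.
Adding those back, label number 200109 + 200 = 200309 at 30 labels/s is 6676 s + 29 f = 1 h 51 min 16 s frame 29, i.e. 01:51:16;29.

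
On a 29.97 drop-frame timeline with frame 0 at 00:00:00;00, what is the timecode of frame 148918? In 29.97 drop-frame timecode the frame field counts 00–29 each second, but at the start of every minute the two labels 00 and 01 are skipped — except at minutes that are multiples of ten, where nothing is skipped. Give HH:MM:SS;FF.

01:22:48;26

Each 10-minute DF block holds 10 × 60 × 30 − 9 × 2 = 17982 frames. 148918 ÷ 17982 → 8 full blocks, remainder 5062.
Within the partial block the first minute is 1800 frames and each further minute 1798, so 2 further minute boundaries passed. Total skipped labels = 18 × 8 + 2 × 2 = 148.
Non-drop label index = 148918 + 148 = 149066; at 30 labels/s that is 01:22:48:26, i.e. DF 01:22:48;26.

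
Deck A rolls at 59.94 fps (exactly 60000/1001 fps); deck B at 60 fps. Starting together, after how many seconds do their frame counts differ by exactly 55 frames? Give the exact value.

The gap grows by |60 − 60000/1001| = 60/1001 frames per second.
Time for a 55-frame gap: 55 ÷ (60/1001) = 11011/12 s.

11011/12 seconds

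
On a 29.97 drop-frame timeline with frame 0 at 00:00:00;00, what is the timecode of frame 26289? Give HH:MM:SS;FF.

00:14:37;05

Ten DF minutes hold 17982 frames, so frame 26289 lies in block 1 (frames 17982–35963) with 8307 frames into that block.
The block's first minute is 1800 frames and the rest 1798 each; 8307 frames reaches minute 4, so 1 × 18 + 4 × 2 = 26 labels have been skipped so far.
Adding those back, label number 26289 + 26 = 26315 at 30 labels/s is 877 s + 5 f = 0 h 14 min 37 s frame 5, i.e. 00:14:37;05.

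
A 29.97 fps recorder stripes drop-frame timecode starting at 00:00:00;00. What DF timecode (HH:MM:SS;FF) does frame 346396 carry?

03:12:38;02

Ten DF minutes hold 17982 frames, so frame 346396 lies in block 19 (frames 341658–359639) with 4738 frames into that block.
The block's first minute is 1800 frames and the rest 1798 each; 4738 frames reaches minute 2, so 19 × 18 + 2 × 2 = 346 labels have been skipped so far.
Adding those back, label number 346396 + 346 = 346742 at 30 labels/s is 11558 s + 2 f = 3 h 12 min 38 s frame 2, i.e. 03:12:38;02.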